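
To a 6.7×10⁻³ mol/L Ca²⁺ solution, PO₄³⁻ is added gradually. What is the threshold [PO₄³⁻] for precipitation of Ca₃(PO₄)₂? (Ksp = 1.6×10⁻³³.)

The threshold for precipitation is Q = Ksp.
Ca₃(PO₄)₂(s) ⇌ 3 Ca²⁺(aq) + 2 PO₄³⁻(aq)
Ksp = [Ca²⁺]^3[PO₄³⁻]^2 = [PO₄³⁻]^2(6.7×10⁻³)^3
[PO₄³⁻]^2 = 1.6×10⁻³³ / (6.7×10⁻³)^3 = 5.3×10⁻²⁷
[PO₄³⁻] = 7.3×10⁻¹⁴ mol/L

7.3×10⁻¹⁴ M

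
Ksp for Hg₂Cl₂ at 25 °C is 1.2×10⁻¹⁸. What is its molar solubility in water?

6.7×10⁻⁷ M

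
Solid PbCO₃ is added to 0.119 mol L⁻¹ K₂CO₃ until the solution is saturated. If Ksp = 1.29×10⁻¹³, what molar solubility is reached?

PbCO₃(s) ⇌ Pb²⁺(aq) + CO₃²⁻(aq)
Let s be the solubility of PbCO₃ here. The common ion gives [CO₃²⁻] ≈ 0.119 mol L⁻¹, and [Pb²⁺] = s.
Ksp = [Pb²⁺][CO₃²⁻] = s(0.119)
s = 1.29×10⁻¹³ / (0.119) = 1.08×10⁻¹²
s = 1.08×10⁻¹² mol L⁻¹

1.08×10⁻¹² M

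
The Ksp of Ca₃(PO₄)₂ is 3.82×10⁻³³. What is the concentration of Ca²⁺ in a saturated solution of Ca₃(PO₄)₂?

Ca₃(PO₄)₂(s) ⇌ 3 Ca²⁺(aq) + 2 PO₄³⁻(aq)
Let s be the molar solubility. Then [Ca²⁺] = 3s and [PO₄³⁻] = 2s.
Ksp = [Ca²⁺]^3[PO₄³⁻]^2 = (3s)^3 · (2s)^2 = 108s^5 = 3.82×10⁻³³
s = 1.29×10⁻⁷ mol/L
[Ca²⁺] = 3s = 3.86×10⁻⁷ mol/L

3.86×10⁻⁷ M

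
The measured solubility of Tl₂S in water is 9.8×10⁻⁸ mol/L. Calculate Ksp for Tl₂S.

Ksp = 3.8×10⁻²¹

Tl₂S(s) ⇌ 2 Tl⁺(aq) + S²⁻(aq)
Let s be the molar solubility. Then [Tl⁺] = 2s and [S²⁻] = s.
Ksp = [Tl⁺]^2[S²⁻] = (2s)^2 · s = 4s^3
Ksp = 4 × (9.8×10⁻⁸)^3 = 3.8×10⁻²¹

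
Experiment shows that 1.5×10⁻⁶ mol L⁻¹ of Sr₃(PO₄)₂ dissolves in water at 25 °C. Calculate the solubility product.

Sr₃(PO₄)₂(s) ⇌ 3 Sr²⁺(aq) + 2 PO₄³⁻(aq)
For each mole of Sr₃(PO₄)₂ that dissolves per liter, [Sr²⁺] = 3s and [PO₄³⁻] = 2s; let s denote this solubility.
Ksp = [Sr²⁺]^3[PO₄³⁻]^2 = (3s)^3 · (2s)^2 = 108s^5
Ksp = 108 × (1.5×10⁻⁶)^5 = 8.2×10⁻²⁸

Ksp = 8.2×10⁻²⁸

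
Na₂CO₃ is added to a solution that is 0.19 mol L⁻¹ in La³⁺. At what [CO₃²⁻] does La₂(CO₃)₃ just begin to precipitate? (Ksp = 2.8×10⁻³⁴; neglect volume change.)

2.0×10⁻¹¹ M

Each salt precipitates once Q = Ksp for that salt.
La₂(CO₃)₃(s) ⇌ 2 La³⁺(aq) + 3 CO₃²⁻(aq)
Ksp = [La³⁺]^2[CO₃²⁻]^3 = [CO₃²⁻]^3(0.19)^2
[CO₃²⁻]^3 = 2.8×10⁻³⁴ / (0.19)^2 = 7.8×10⁻³³
[CO₃²⁻] = 2.0×10⁻¹¹ mol L⁻¹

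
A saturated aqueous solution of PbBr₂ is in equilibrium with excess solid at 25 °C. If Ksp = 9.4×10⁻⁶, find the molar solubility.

PbBr₂(s) ⇌ Pb²⁺(aq) + 2 Br⁻(aq)
For each mole of PbBr₂ that dissolves per liter, [Pb²⁺] = s and [Br⁻] = 2s; let s denote this solubility.
Ksp = [Pb²⁺][Br⁻]^2 = s · (2s)^2 = 4s^3
4s^3 = 9.4×10⁻⁶  ⇒  s^3 = 2.4×10⁻⁶
s = 1.3×10⁻² mol L⁻¹

1.3×10⁻² M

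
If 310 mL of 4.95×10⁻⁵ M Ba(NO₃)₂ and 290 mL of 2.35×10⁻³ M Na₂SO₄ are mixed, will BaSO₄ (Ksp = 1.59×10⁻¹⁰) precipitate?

After mixing, V = 310 mL + 290 mL = 600 mL.
[Ba²⁺] = (4.95×10⁻⁵)(310)/600 = 2.56×10⁻⁵ M
[SO₄²⁻] = (2.35×10⁻³)(290)/600 = 1.14×10⁻³ M
Q = [Ba²⁺][SO₄²⁻] = 2.90×10⁻⁸
Since Q (2.90×10⁻⁸) exceeds Ksp (1.59×10⁻¹⁰), BaSO₄ will precipitate.

Yes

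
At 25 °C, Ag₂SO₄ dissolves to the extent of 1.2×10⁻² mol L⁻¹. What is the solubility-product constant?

Ag₂SO₄(s) ⇌ 2 Ag⁺(aq) + SO₄²⁻(aq)
For each mole of Ag₂SO₄ that dissolves per liter, [Ag⁺] = 2s and [SO₄²⁻] = s; let s denote this solubility.
Ksp = [Ag⁺]^2[SO₄²⁻] = (2s)^2 · s = 4s^3
Ksp = 4 × (1.2×10⁻²)^3 = 6.9×10⁻⁶

Ksp = 6.9×10⁻⁶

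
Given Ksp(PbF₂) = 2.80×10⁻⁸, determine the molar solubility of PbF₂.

1.91×10⁻³ M

PbF₂(s) ⇌ Pb²⁺(aq) + 2 F⁻(aq)
With molar solubility s: [Pb²⁺] = s, [F⁻] = 2s.
Ksp = [Pb²⁺][F⁻]^2 = s · (2s)^2 = 4s^3
4s^3 = 2.80×10⁻⁸  ⇒  s^3 = 7.00×10⁻⁹
s = (7.00×10⁻⁹)^(1/3) = 1.91×10⁻³ mol L⁻¹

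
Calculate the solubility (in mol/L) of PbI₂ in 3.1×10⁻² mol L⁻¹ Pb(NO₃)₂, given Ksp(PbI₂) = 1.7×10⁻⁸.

3.7×10⁻⁴ M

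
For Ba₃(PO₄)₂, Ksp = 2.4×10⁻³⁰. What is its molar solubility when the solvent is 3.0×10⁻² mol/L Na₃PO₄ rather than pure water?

Ba₃(PO₄)₂(s) ⇌ 3 Ba²⁺(aq) + 2 PO₄³⁻(aq)
PO₄³⁻ is already present at 3.0×10⁻² mol/L. If s mol/L of Ba₃(PO₄)₂ dissolves, [Ba²⁺] = 3s while [PO₄³⁻] ≈ 3.0×10⁻² mol/L.
Ksp = [Ba²⁺]^3[PO₄³⁻]^2 = (3s)^3(3.0×10⁻²)^2
(3s)^3 = 2.4×10⁻³⁰ / (3.0×10⁻²)^2 = 2.7×10⁻²⁷
s = 4.6×10⁻¹⁰ mol/L

4.6×10⁻¹⁰ M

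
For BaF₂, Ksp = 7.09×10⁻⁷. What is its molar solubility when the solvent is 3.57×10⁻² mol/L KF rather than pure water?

BaF₂(s) ⇌ Ba²⁺(aq) + 2 F⁻(aq)
Let s be the solubility of BaF₂ here. The common ion gives [F⁻] ≈ 3.57×10⁻² mol/L, and [Ba²⁺] = s.
Ksp = [Ba²⁺][F⁻]^2 = s(3.57×10⁻²)^2
s = 7.09×10⁻⁷ / (3.57×10⁻²)^2 = 5.56×10⁻⁴
s = 5.56×10⁻⁴ mol/L

5.56×10⁻⁴ M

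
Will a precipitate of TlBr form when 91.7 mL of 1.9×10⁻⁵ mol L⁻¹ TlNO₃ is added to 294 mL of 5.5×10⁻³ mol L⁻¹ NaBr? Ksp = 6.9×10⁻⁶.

Total volume after mixing = 91.7 + 294 = 385.7 mL.
[Tl⁺] = (1.9×10⁻⁵)(91.7)/385.7 = 4.5×10⁻⁶ mol L⁻¹
[Br⁻] = (5.5×10⁻³)(294)/385.7 = 4.2×10⁻³ mol L⁻¹
Q = [Tl⁺][Br⁻] = 1.9×10⁻⁸
Q = 1.9×10⁻⁸ < Ksp = 6.9×10⁻⁶, so the solution is unsaturated and no precipitate forms.

No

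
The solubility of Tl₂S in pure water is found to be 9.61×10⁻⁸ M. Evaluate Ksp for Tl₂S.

Ksp = 3.55×10⁻²¹

Tl₂S(s) ⇌ 2 Tl⁺(aq) + S²⁻(aq)
Let s be the molar solubility. Then [Tl⁺] = 2s and [S²⁻] = s.
Ksp = [Tl⁺]^2[S²⁻] = (2s)^2 · s = 4s^3
Ksp = 4 × (9.61×10⁻⁸)^3 = 3.55×10⁻²¹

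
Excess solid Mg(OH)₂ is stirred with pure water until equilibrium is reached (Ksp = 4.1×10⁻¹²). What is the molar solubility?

1.0×10⁻⁴ M

Mg(OH)₂(s) ⇌ Mg²⁺(aq) + 2 OH⁻(aq)
For each mole of Mg(OH)₂ that dissolves per liter, [Mg²⁺] = s and [OH⁻] = 2s; let s denote this solubility.
Ksp = [Mg²⁺][OH⁻]^2 = s · (2s)^2 = 4s^3
4s^3 = 4.1×10⁻¹²  ⇒  s^3 = 1.0×10⁻¹²
Taking the 3rd root, s = 1.0×10⁻⁴ M.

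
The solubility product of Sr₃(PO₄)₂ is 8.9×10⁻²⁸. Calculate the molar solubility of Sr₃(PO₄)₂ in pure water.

Sr₃(PO₄)₂(s) ⇌ 3 Sr²⁺(aq) + 2 PO₄³⁻(aq)
With molar solubility s: [Sr²⁺] = 3s, [PO₄³⁻] = 2s.
Ksp = [Sr²⁺]^3[PO₄³⁻]^2 = (3s)^3 · (2s)^2 = 108s^5
108s^5 = 8.9×10⁻²⁸  ⇒  s^5 = 8.2×10⁻³⁰
s = 1.5×10⁻⁶ mol/L

1.5×10⁻⁶ M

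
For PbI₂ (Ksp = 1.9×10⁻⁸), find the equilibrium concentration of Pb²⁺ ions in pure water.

1.7×10⁻³ M

PbI₂(s) ⇌ Pb²⁺(aq) + 2 I⁻(aq)
Call the molar solubility s, so that [Pb²⁺] = s and [I⁻] = 2s.
Ksp = [Pb²⁺][I⁻]^2 = s · (2s)^2 = 4s^3 = 1.9×10⁻⁸
s = 1.7×10⁻³ M
[Pb²⁺] = s = 1.7×10⁻³ M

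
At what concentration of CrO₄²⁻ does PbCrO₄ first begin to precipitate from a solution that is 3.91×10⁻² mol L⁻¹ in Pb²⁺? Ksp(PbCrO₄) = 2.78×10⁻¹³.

A salt starts to precipitate once the ion product Q reaches its Ksp.
PbCrO₄(s) ⇌ Pb²⁺(aq) + CrO₄²⁻(aq)
Ksp = [Pb²⁺][CrO₄²⁻] = [CrO₄²⁻](3.91×10⁻²)
[CrO₄²⁻] = 2.78×10⁻¹³ / (3.91×10⁻²) = 7.11×10⁻¹²
[CrO₄²⁻] = 7.11×10⁻¹² mol L⁻¹

7.11×10⁻¹² M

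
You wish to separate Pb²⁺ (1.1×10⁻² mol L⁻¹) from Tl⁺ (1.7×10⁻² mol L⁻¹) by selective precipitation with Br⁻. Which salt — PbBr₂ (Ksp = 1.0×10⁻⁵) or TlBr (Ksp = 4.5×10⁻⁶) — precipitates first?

TlBr

A salt starts to precipitate once the ion product Q reaches its Ksp.
For PbBr₂: [Br⁻] = (Ksp/[Pb²⁺])^(1/2) = 3.0×10⁻² mol L⁻¹
For TlBr: [Br⁻] = (Ksp/[Tl⁺]) = 2.6×10⁻⁴ mol L⁻¹
The smaller threshold [Br⁻] is reached first, so TlBr precipitates first.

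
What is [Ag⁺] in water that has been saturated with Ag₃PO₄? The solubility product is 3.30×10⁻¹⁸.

Ag₃PO₄(s) ⇌ 3 Ag⁺(aq) + PO₄³⁻(aq)
Call the molar solubility s, so that [Ag⁺] = 3s and [PO₄³⁻] = s.
Ksp = [Ag⁺]^3[PO₄³⁻] = (3s)^3 · s = 27s^4 = 3.30×10⁻¹⁸
s = 1.87×10⁻⁵ mol/L
[Ag⁺] = 3s = 5.61×10⁻⁵ mol/L

5.61×10⁻⁵ M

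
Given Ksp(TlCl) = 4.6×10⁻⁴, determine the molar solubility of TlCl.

TlCl(s) ⇌ Tl⁺(aq) + Cl⁻(aq)
Call the molar solubility s, so that [Tl⁺] = s and [Cl⁻] = s.
Ksp = [Tl⁺][Cl⁻] = s · s = s^2
s^2 = 4.6×10⁻⁴
s = (4.6×10⁻⁴)^(1/2) = 2.1×10⁻² mol/L

2.1×10⁻² M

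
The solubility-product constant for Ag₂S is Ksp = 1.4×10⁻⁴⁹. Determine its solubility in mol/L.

3.3×10⁻¹⁷ M

Ag₂S(s) ⇌ 2 Ag⁺(aq) + S²⁻(aq)
Let s be the molar solubility. Then [Ag⁺] = 2s and [S²⁻] = s.
Ksp = [Ag⁺]^2[S²⁻] = (2s)^2 · s = 4s^3
4s^3 = 1.4×10⁻⁴⁹  ⇒  s^3 = 3.5×10⁻⁵⁰
Taking the 3rd root, s = 3.3×10⁻¹⁷ M.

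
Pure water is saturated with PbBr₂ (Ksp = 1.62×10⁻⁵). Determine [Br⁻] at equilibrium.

PbBr₂(s) ⇌ Pb²⁺(aq) + 2 Br⁻(aq)
For each mole of PbBr₂ that dissolves per liter, [Pb²⁺] = s and [Br⁻] = 2s; let s denote this solubility.
Ksp = [Pb²⁺][Br⁻]^2 = s · (2s)^2 = 4s^3 = 1.62×10⁻⁵
s = 1.59×10⁻² mol L⁻¹
[Br⁻] = 2s = 3.19×10⁻² mol L⁻¹

3.19×10⁻² M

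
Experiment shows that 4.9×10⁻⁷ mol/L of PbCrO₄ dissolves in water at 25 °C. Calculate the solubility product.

Ksp = 2.4×10⁻¹³

PbCrO₄(s) ⇌ Pb²⁺(aq) + CrO₄²⁻(aq)
Call the molar solubility s, so that [Pb²⁺] = s and [CrO₄²⁻] = s.
Ksp = [Pb²⁺][CrO₄²⁻] = s · s = s^2
Ksp = (4.9×10⁻⁷)^2 = 2.4×10⁻¹³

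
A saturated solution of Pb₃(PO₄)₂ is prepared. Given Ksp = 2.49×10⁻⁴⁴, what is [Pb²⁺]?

2.24×10⁻⁹ M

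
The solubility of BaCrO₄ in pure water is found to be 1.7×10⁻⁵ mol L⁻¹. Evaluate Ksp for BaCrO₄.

BaCrO₄(s) ⇌ Ba²⁺(aq) + CrO₄²⁻(aq)
Call the molar solubility s, so that [Ba²⁺] = s and [CrO₄²⁻] = s.
Ksp = [Ba²⁺][CrO₄²⁻] = s · s = s^2
Ksp = (1.7×10⁻⁵)^2 = 2.9×10⁻¹⁰

Ksp = 2.9×10⁻¹⁰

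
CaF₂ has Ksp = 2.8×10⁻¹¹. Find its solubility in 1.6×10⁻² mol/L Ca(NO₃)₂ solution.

2.1×10⁻⁵ M

CaF₂(s) ⇌ Ca²⁺(aq) + 2 F⁻(aq)
With Ca²⁺ already at 1.6×10⁻² mol/L and s small, take [Ca²⁺] ≈ 1.6×10⁻² mol/L and [F⁻] = 2s.
Ksp = [Ca²⁺][F⁻]^2 = (1.6×10⁻²)(2s)^2
(2s)^2 = 2.8×10⁻¹¹ / (1.6×10⁻²) = 1.8×10⁻⁹
s = 2.1×10⁻⁵ mol/L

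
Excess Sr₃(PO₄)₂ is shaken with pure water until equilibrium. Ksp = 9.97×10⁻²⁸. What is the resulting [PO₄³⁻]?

3.12×10⁻⁶ M

Sr₃(PO₄)₂(s) ⇌ 3 Sr²⁺(aq) + 2 PO₄³⁻(aq)
Let s be the molar solubility. Then [Sr²⁺] = 3s and [PO₄³⁻] = 2s.
Ksp = [Sr²⁺]^3[PO₄³⁻]^2 = (3s)^3 · (2s)^2 = 108s^5 = 9.97×10⁻²⁸
s = 1.56×10⁻⁶ mol/L
[PO₄³⁻] = 2s = 3.12×10⁻⁶ mol/L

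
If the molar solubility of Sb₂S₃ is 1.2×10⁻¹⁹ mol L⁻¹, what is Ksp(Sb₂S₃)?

Sb₂S₃(s) ⇌ 2 Sb³⁺(aq) + 3 S²⁻(aq)
If s mol/L of Sb₂S₃ dissolves, [Sb³⁺] = 2s and [S²⁻] = 3s.
Ksp = [Sb³⁺]^2[S²⁻]^3 = (2s)^2 · (3s)^3 = 108s^5
Ksp = 108 × (1.2×10⁻¹⁹)^5 = 2.7×10⁻⁹³

Ksp = 2.7×10⁻⁹³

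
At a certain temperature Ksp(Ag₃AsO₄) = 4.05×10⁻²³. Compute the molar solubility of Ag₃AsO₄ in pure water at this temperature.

Ag₃AsO₄(s) ⇌ 3 Ag⁺(aq) + AsO₄³⁻(aq)
Let s be the molar solubility. Then [Ag⁺] = 3s and [AsO₄³⁻] = s.
Ksp = [Ag⁺]^3[AsO₄³⁻] = (3s)^3 · s = 27s^4
27s^4 = 4.05×10⁻²³  ⇒  s^4 = 1.50×10⁻²⁴
s = 1.11×10⁻⁶ mol/L

1.11×10⁻⁶ M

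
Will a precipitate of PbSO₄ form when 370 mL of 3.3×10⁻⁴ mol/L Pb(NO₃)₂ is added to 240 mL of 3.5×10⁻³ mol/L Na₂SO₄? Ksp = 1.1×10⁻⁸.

Total volume after mixing = 370 + 240 = 610 mL.
[Pb²⁺] = (3.3×10⁻⁴)(370)/610 = 2.0×10⁻⁴ mol/L
[SO₄²⁻] = (3.5×10⁻³)(240)/610 = 1.4×10⁻³ mol/L
Q = [Pb²⁺][SO₄²⁻] = 2.8×10⁻⁷
Q = 2.8×10⁻⁷ > Ksp = 1.1×10⁻⁸, so the solution is supersaturated and PbSO₄ precipitates.

Yes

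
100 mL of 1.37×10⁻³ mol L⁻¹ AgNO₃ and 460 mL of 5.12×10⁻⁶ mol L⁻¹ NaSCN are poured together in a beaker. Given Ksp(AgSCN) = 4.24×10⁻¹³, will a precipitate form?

The combined volume is 560 mL.
[Ag⁺] = (1.37×10⁻³)(100)/560 = 2.45×10⁻⁴ mol L⁻¹
[SCN⁻] = (5.12×10⁻⁶)(460)/560 = 4.21×10⁻⁶ mol L⁻¹
Q = [Ag⁺][SCN⁻] = 1.03×10⁻⁹
Q = 1.03×10⁻⁹ > Ksp = 4.24×10⁻¹³, so the solution is supersaturated and AgSCN precipitates.

Yes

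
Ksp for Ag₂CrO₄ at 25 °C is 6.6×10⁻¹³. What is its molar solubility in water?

5.5×10⁻⁵ M

Ag₂CrO₄(s) ⇌ 2 Ag⁺(aq) + CrO₄²⁻(aq)
With molar solubility s: [Ag⁺] = 2s, [CrO₄²⁻] = s.
Ksp = [Ag⁺]^2[CrO₄²⁻] = (2s)^2 · s = 4s^3
4s^3 = 6.6×10⁻¹³  ⇒  s^3 = 1.7×10⁻¹³
Taking the 3rd root, s = 5.5×10⁻⁵ mol L⁻¹.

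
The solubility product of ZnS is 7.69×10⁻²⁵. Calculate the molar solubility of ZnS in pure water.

8.77×10⁻¹³ M

ZnS(s) ⇌ Zn²⁺(aq) + S²⁻(aq)
Call the molar solubility s, so that [Zn²⁺] = s and [S²⁻] = s.
Ksp = [Zn²⁺][S²⁻] = s · s = s^2
s^2 = 7.69×10⁻²⁵
s = (7.69×10⁻²⁵)^(1/2) = 8.77×10⁻¹³ mol L⁻¹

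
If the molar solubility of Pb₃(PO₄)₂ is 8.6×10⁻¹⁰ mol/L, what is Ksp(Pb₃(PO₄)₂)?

Ksp = 5.1×10⁻⁴⁴

Pb₃(PO₄)₂(s) ⇌ 3 Pb²⁺(aq) + 2 PO₄³⁻(aq)
If s mol/L of Pb₃(PO₄)₂ dissolves, [Pb²⁺] = 3s and [PO₄³⁻] = 2s.
Ksp = [Pb²⁺]^3[PO₄³⁻]^2 = (3s)^3 · (2s)^2 = 108s^5
Ksp = 108 × (8.6×10⁻¹⁰)^5 = 5.1×10⁻⁴⁴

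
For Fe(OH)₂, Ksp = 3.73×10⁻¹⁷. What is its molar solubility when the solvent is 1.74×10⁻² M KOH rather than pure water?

Fe(OH)₂(s) ⇌ Fe²⁺(aq) + 2 OH⁻(aq)
With OH⁻ already at 1.74×10⁻² M and s small, take [OH⁻] ≈ 1.74×10⁻² M and [Fe²⁺] = s.
Ksp = [Fe²⁺][OH⁻]^2 = s(1.74×10⁻²)^2
s = 3.73×10⁻¹⁷ / (1.74×10⁻²)^2 = 1.23×10⁻¹³
s = 1.23×10⁻¹³ M

1.23×10⁻¹³ M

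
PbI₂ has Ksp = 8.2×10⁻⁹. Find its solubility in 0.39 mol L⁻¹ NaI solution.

PbI₂(s) ⇌ Pb²⁺(aq) + 2 I⁻(aq)
I⁻ is already present at 0.39 mol L⁻¹. If s mol/L of PbI₂ dissolves, [Pb²⁺] = s while [I⁻] ≈ 0.39 mol L⁻¹.
Ksp = [Pb²⁺][I⁻]^2 = s(0.39)^2
s = 8.2×10⁻⁹ / (0.39)^2 = 5.4×10⁻⁸
s = 5.4×10⁻⁸ mol L⁻¹

5.4×10⁻⁸ M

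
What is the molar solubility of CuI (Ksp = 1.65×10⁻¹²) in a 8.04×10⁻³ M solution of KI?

CuI(s) ⇌ Cu⁺(aq) + I⁻(aq)
The solution already contains I⁻ at 8.04×10⁻³ M. Let s be the molar solubility of CuI.
[I⁻] ≈ 8.04×10⁻³ M (common ion dominates); [Cu⁺] = s.
Ksp = [Cu⁺][I⁻] = s(8.04×10⁻³)
s = 1.65×10⁻¹² / (8.04×10⁻³) = 2.05×10⁻¹⁰
s = 2.05×10⁻¹⁰ M

2.05×10⁻¹⁰ M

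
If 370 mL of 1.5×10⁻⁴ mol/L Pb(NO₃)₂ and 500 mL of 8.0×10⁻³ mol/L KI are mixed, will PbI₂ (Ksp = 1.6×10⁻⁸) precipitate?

No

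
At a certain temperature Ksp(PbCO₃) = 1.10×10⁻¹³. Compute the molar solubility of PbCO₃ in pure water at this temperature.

3.32×10⁻⁷ M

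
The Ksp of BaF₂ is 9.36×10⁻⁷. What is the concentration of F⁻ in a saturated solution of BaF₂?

BaF₂(s) ⇌ Ba²⁺(aq) + 2 F⁻(aq)
Call the molar solubility s, so that [Ba²⁺] = s and [F⁻] = 2s.
Ksp = [Ba²⁺][F⁻]^2 = s · (2s)^2 = 4s^3 = 9.36×10⁻⁷
s = 6.16×10⁻³ mol L⁻¹
[F⁻] = 2s = 1.23×10⁻² mol L⁻¹

1.23×10⁻² M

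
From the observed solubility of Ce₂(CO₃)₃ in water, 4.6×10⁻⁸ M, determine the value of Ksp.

Ce₂(CO₃)₃(s) ⇌ 2 Ce³⁺(aq) + 3 CO₃²⁻(aq)
If s mol/L of Ce₂(CO₃)₃ dissolves, [Ce³⁺] = 2s and [CO₃²⁻] = 3s.
Ksp = [Ce³⁺]^2[CO₃²⁻]^3 = (2s)^2 · (3s)^3 = 108s^5
Ksp = 108 × (4.6×10⁻⁸)^5 = 2.2×10⁻³⁵

Ksp = 2.2×10⁻³⁵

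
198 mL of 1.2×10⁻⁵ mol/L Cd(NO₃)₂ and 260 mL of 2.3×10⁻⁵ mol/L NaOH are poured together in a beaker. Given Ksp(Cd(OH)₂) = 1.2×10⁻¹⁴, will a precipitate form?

No

After mixing, V = 198 mL + 260 mL = 458 mL.
[Cd²⁺] = (1.2×10⁻⁵)(198)/458 = 5.2×10⁻⁶ mol/L
[OH⁻] = (2.3×10⁻⁵)(260)/458 = 1.3×10⁻⁵ mol/L
Q = [Cd²⁺][OH⁻]^2 = 8.8×10⁻¹⁶
Q = 8.8×10⁻¹⁶ < Ksp = 1.2×10⁻¹⁴, so the solution is unsaturated and no precipitate forms.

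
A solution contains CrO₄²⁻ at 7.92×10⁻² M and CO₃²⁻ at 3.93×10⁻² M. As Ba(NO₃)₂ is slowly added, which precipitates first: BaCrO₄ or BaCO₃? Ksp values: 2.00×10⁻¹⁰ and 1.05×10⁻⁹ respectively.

BaCrO₄

Precipitation of each salt begins when its ion product equals Ksp.
For BaCrO₄: [Ba²⁺] = (Ksp/[CrO₄²⁻]) = 2.53×10⁻⁹ M
For BaCO₃: [Ba²⁺] = (Ksp/[CO₃²⁻]) = 2.67×10⁻⁸ M
BaCrO₄ requires the lower [Ba²⁺], so it precipitates first.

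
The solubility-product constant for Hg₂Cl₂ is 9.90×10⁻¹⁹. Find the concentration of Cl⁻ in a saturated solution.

Hg₂Cl₂(s) ⇌ Hg₂²⁺(aq) + 2 Cl⁻(aq)
For each mole of Hg₂Cl₂ that dissolves per liter, [Hg₂²⁺] = s and [Cl⁻] = 2s; let s denote this solubility.
Ksp = [Hg₂²⁺][Cl⁻]^2 = s · (2s)^2 = 4s^3 = 9.90×10⁻¹⁹
s = 6.28×10⁻⁷ M
[Cl⁻] = 2s = 1.26×10⁻⁶ M

1.26×10⁻⁶ M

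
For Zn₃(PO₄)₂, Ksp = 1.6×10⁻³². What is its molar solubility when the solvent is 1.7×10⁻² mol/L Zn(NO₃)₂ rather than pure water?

2.9×10⁻¹⁴ M

Zn₃(PO₄)₂(s) ⇌ 3 Zn²⁺(aq) + 2 PO₄³⁻(aq)
With Zn²⁺ already at 1.7×10⁻² mol/L and s small, take [Zn²⁺] ≈ 1.7×10⁻² mol/L and [PO₄³⁻] = 2s.
Ksp = [Zn²⁺]^3[PO₄³⁻]^2 = (1.7×10⁻²)^3(2s)^2
(2s)^2 = 1.6×10⁻³² / (1.7×10⁻²)^3 = 3.3×10⁻²⁷
s = 2.9×10⁻¹⁴ mol/L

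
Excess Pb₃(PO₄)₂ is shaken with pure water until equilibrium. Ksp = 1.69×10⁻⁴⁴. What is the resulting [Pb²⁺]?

Pb₃(PO₄)₂(s) ⇌ 3 Pb²⁺(aq) + 2 PO₄³⁻(aq)
For each mole of Pb₃(PO₄)₂ that dissolves per liter, [Pb²⁺] = 3s and [PO₄³⁻] = 2s; let s denote this solubility.
Ksp = [Pb²⁺]^3[PO₄³⁻]^2 = (3s)^3 · (2s)^2 = 108s^5 = 1.69×10⁻⁴⁴
s = 6.90×10⁻¹⁰ mol L⁻¹
[Pb²⁺] = 3s = 2.07×10⁻⁹ mol L⁻¹

2.07×10⁻⁹ M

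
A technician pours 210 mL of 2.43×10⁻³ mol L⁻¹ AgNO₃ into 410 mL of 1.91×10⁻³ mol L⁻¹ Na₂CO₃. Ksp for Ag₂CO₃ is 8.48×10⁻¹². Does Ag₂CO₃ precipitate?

Total volume after mixing = 210 + 410 = 620 mL.
[Ag⁺] = (2.43×10⁻³)(210)/620 = 8.23×10⁻⁴ mol L⁻¹
[CO₃²⁻] = (1.91×10⁻³)(410)/620 = 1.26×10⁻³ mol L⁻¹
Q = [Ag⁺]^2[CO₃²⁻] = 8.56×10⁻¹⁰
Q = 8.56×10⁻¹⁰ > Ksp = 8.48×10⁻¹², so the solution is supersaturated and Ag₂CO₃ precipitates.

Yes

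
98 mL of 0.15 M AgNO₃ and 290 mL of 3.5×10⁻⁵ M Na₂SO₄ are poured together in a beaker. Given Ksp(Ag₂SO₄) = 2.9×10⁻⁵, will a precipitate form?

No

The combined volume is 388 mL.
[Ag⁺] = (0.15)(98)/388 = 3.8×10⁻² M
[SO₄²⁻] = (3.5×10⁻⁵)(290)/388 = 2.6×10⁻⁵ M
Q = [Ag⁺]^2[SO₄²⁻] = 3.8×10⁻⁸
Q < Ksp (3.8×10⁻⁸ vs 2.9×10⁻⁵); the solution remains unsaturated and no precipitate forms.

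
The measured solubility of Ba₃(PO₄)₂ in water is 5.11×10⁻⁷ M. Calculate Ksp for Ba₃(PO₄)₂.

Ksp = 3.76×10⁻³⁰

Ba₃(PO₄)₂(s) ⇌ 3 Ba²⁺(aq) + 2 PO₄³⁻(aq)
With molar solubility s: [Ba²⁺] = 3s, [PO₄³⁻] = 2s.
Ksp = [Ba²⁺]^3[PO₄³⁻]^2 = (3s)^3 · (2s)^2 = 108s^5
Ksp = 108 × (5.11×10⁻⁷)^5 = 3.76×10⁻³⁰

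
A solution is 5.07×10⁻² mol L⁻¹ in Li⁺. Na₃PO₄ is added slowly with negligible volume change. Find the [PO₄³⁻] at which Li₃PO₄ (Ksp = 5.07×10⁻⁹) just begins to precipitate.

3.89×10⁻⁵ M

Precipitation begins when Q = Ksp.
Li₃PO₄(s) ⇌ 3 Li⁺(aq) + PO₄³⁻(aq)
Ksp = [Li⁺]^3[PO₄³⁻] = [PO₄³⁻](5.07×10⁻²)^3
[PO₄³⁻] = 5.07×10⁻⁹ / (5.07×10⁻²)^3 = 3.89×10⁻⁵
[PO₄³⁻] = 3.89×10⁻⁵ mol L⁻¹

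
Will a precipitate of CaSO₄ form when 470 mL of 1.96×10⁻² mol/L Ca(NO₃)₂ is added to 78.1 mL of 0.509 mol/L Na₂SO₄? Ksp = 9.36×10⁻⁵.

The combined volume is 548.1 mL.
[Ca²⁺] = (1.96×10⁻²)(470)/548.1 = 1.68×10⁻² mol/L
[SO₄²⁻] = (0.509)(78.1)/548.1 = 7.25×10⁻² mol/L
Q = [Ca²⁺][SO₄²⁻] = 1.22×10⁻³
Because Q > Ksp (1.22×10⁻³ vs 9.36×10⁻⁵), a precipitate of CaSO₄ forms.

Yes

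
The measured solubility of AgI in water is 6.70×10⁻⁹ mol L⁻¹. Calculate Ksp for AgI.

Ksp = 4.49×10⁻¹⁷

AgI(s) ⇌ Ag⁺(aq) + I⁻(aq)
With molar solubility s: [Ag⁺] = s, [I⁻] = s.
Ksp = [Ag⁺][I⁻] = s · s = s^2
Ksp = (6.70×10⁻⁹)^2 = 4.49×10⁻¹⁷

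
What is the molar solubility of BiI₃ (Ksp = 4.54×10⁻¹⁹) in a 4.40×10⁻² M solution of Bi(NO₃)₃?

7.26×10⁻⁷ M

BiI₃(s) ⇌ Bi³⁺(aq) + 3 I⁻(aq)
Let s be the solubility of BiI₃ here. The common ion gives [Bi³⁺] ≈ 4.40×10⁻² M, and [I⁻] = 3s.
Ksp = [Bi³⁺][I⁻]^3 = (4.40×10⁻²)(3s)^3
(3s)^3 = 4.54×10⁻¹⁹ / (4.40×10⁻²) = 1.03×10⁻¹⁷
s = 7.26×10⁻⁷ M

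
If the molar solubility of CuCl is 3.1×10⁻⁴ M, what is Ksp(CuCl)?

CuCl(s) ⇌ Cu⁺(aq) + Cl⁻(aq)
Call the molar solubility s, so that [Cu⁺] = s and [Cl⁻] = s.
Ksp = [Cu⁺][Cl⁻] = s · s = s^2
Ksp = (3.1×10⁻⁴)^2 = 9.6×10⁻⁸

Ksp = 9.6×10⁻⁸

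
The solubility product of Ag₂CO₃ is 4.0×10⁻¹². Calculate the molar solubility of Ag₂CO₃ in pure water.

Ag₂CO₃(s) ⇌ 2 Ag⁺(aq) + CO₃²⁻(aq)
Let s be the molar solubility. Then [Ag⁺] = 2s and [CO₃²⁻] = s.
Ksp = [Ag⁺]^2[CO₃²⁻] = (2s)^2 · s = 4s^3
4s^3 = 4.0×10⁻¹²  ⇒  s^3 = 1.0×10⁻¹²
Taking the 3rd root, s = 1.0×10⁻⁴ mol L⁻¹.

1.0×10⁻⁴ M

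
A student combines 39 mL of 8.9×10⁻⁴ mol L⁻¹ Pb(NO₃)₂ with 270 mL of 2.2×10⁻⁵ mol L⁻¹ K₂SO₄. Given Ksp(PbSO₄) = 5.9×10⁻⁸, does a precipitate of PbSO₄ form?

After mixing, V = 39 mL + 270 mL = 309 mL.
[Pb²⁺] = (8.9×10⁻⁴)(39)/309 = 1.1×10⁻⁴ mol L⁻¹
[SO₄²⁻] = (2.2×10⁻⁵)(270)/309 = 1.9×10⁻⁵ mol L⁻¹
Q = [Pb²⁺][SO₄²⁻] = 2.2×10⁻⁹
Since Q (2.2×10⁻⁹) is less than Ksp (5.9×10⁻⁸), no PbSO₄ precipitates.

No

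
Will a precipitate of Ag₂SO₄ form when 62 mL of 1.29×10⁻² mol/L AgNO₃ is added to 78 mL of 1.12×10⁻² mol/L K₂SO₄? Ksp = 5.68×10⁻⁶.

The combined volume is 140 mL.
[Ag⁺] = (1.29×10⁻²)(62)/140 = 5.71×10⁻³ mol/L
[SO₄²⁻] = (1.12×10⁻²)(78)/140 = 6.24×10⁻³ mol/L
Q = [Ag⁺]^2[SO₄²⁻] = 2.04×10⁻⁷
Q = 2.04×10⁻⁷ < Ksp = 5.68×10⁻⁶, so the solution is unsaturated and no precipitate forms.

No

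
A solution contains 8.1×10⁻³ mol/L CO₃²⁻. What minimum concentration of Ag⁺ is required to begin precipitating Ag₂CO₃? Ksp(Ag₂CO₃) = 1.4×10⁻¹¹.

Precipitation of each salt begins when its ion product equals Ksp.
Ag₂CO₃(s) ⇌ 2 Ag⁺(aq) + CO₃²⁻(aq)
Ksp = [Ag⁺]^2[CO₃²⁻] = [Ag⁺]^2(8.1×10⁻³)
[Ag⁺]^2 = 1.4×10⁻¹¹ / (8.1×10⁻³) = 1.7×10⁻⁹
[Ag⁺] = 4.2×10⁻⁵ mol/L

4.2×10⁻⁵ M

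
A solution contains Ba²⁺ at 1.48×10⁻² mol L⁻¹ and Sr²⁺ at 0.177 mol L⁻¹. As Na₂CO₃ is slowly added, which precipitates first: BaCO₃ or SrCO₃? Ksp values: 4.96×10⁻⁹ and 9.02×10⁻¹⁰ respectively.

SrCO₃

A salt starts to precipitate once the ion product Q reaches its Ksp.
For BaCO₃: [CO₃²⁻] = (Ksp/[Ba²⁺]) = 3.35×10⁻⁷ mol L⁻¹
For SrCO₃: [CO₃²⁻] = (Ksp/[Sr²⁺]) = 5.10×10⁻⁹ mol L⁻¹
The smaller threshold [CO₃²⁻] is reached first, so SrCO₃ precipitates first.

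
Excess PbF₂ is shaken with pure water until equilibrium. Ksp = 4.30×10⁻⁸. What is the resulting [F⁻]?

4.41×10⁻³ M

PbF₂(s) ⇌ Pb²⁺(aq) + 2 F⁻(aq)
With molar solubility s: [Pb²⁺] = s, [F⁻] = 2s.
Ksp = [Pb²⁺][F⁻]^2 = s · (2s)^2 = 4s^3 = 4.30×10⁻⁸
s = 2.21×10⁻³ mol/L
[F⁻] = 2s = 4.41×10⁻³ mol/L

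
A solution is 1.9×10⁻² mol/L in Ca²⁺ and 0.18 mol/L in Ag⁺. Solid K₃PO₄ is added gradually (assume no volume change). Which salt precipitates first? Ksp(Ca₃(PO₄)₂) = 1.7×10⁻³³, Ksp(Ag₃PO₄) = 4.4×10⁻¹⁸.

A salt starts to precipitate once the ion product Q reaches its Ksp.
For Ca₃(PO₄)₂: [PO₄³⁻] = (Ksp/[Ca²⁺]^3)^(1/2) = 1.6×10⁻¹⁴ mol/L
For Ag₃PO₄: [PO₄³⁻] = (Ksp/[Ag⁺]^3) = 7.5×10⁻¹⁶ mol/L
Since Ag₃PO₄ needs less PO₄³⁻ to reach saturation, it precipitates first.

Ag₃PO₄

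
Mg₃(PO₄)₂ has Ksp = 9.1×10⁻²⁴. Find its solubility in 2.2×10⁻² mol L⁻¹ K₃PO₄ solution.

Mg₃(PO₄)₂(s) ⇌ 3 Mg²⁺(aq) + 2 PO₄³⁻(aq)
With PO₄³⁻ already at 2.2×10⁻² mol L⁻¹ and s small, take [PO₄³⁻] ≈ 2.2×10⁻² mol L⁻¹ and [Mg²⁺] = 3s.
Ksp = [Mg²⁺]^3[PO₄³⁻]^2 = (3s)^3(2.2×10⁻²)^2
(3s)^3 = 9.1×10⁻²⁴ / (2.2×10⁻²)^2 = 1.9×10⁻²⁰
s = 8.9×10⁻⁸ mol L⁻¹

8.9×10⁻⁸ M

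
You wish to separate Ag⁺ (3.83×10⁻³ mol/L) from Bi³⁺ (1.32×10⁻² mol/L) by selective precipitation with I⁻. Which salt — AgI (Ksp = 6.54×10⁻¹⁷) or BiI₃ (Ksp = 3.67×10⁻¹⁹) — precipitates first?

Each salt precipitates once Q = Ksp for that salt.
For AgI: [I⁻] = (Ksp/[Ag⁺]) = 1.71×10⁻¹⁴ mol/L
For BiI₃: [I⁻] = (Ksp/[Bi³⁺])^(1/3) = 3.03×10⁻⁶ mol/L
The smaller threshold [I⁻] is reached first, so AgI precipitates first.

AgI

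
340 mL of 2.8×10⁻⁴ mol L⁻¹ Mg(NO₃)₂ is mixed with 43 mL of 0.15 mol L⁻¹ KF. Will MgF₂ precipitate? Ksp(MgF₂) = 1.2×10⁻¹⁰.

The combined volume is 383 mL.
[Mg²⁺] = (2.8×10⁻⁴)(340)/383 = 2.5×10⁻⁴ mol L⁻¹
[F⁻] = (0.15)(43)/383 = 1.7×10⁻² mol L⁻¹
Q = [Mg²⁺][F⁻]^2 = 7.0×10⁻⁸
Because Q > Ksp (7.0×10⁻⁸ vs 1.2×10⁻¹⁰), a precipitate of MgF₂ forms.

Yes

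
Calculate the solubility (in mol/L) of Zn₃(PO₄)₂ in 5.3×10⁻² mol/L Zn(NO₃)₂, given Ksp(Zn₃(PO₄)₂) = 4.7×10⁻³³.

2.8×10⁻¹⁵ M

Zn₃(PO₄)₂(s) ⇌ 3 Zn²⁺(aq) + 2 PO₄³⁻(aq)
The solution already contains Zn²⁺ at 5.3×10⁻² mol/L. Let s be the molar solubility of Zn₃(PO₄)₂.
[Zn²⁺] ≈ 5.3×10⁻² mol/L (common ion dominates); [PO₄³⁻] = 2s.
Ksp = [Zn²⁺]^3[PO₄³⁻]^2 = (5.3×10⁻²)^3(2s)^2
(2s)^2 = 4.7×10⁻³³ / (5.3×10⁻²)^3 = 3.2×10⁻²⁹
s = 2.8×10⁻¹⁵ mol/L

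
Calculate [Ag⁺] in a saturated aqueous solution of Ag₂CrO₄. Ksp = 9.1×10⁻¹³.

1.2×10⁻⁴ M

Ag₂CrO₄(s) ⇌ 2 Ag⁺(aq) + CrO₄²⁻(aq)
With molar solubility s: [Ag⁺] = 2s, [CrO₄²⁻] = s.
Ksp = [Ag⁺]^2[CrO₄²⁻] = (2s)^2 · s = 4s^3 = 9.1×10⁻¹³
s = 6.1×10⁻⁵ mol/L
[Ag⁺] = 2s = 1.2×10⁻⁴ mol/L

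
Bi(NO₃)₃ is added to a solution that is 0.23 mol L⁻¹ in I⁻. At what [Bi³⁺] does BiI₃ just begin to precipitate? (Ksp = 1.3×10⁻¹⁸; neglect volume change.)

1.1×10⁻¹⁶ M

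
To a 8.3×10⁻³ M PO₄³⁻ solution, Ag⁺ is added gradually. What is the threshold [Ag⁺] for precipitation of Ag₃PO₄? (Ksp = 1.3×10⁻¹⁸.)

A salt starts to precipitate once the ion product Q reaches its Ksp.
Ag₃PO₄(s) ⇌ 3 Ag⁺(aq) + PO₄³⁻(aq)
Ksp = [Ag⁺]^3[PO₄³⁻] = [Ag⁺]^3(8.3×10⁻³)
[Ag⁺]^3 = 1.3×10⁻¹⁸ / (8.3×10⁻³) = 1.6×10⁻¹⁶
[Ag⁺] = 5.4×10⁻⁶ M

5.4×10⁻⁶ M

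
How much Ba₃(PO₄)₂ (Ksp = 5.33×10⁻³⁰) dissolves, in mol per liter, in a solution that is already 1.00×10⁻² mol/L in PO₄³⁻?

Ba₃(PO₄)₂(s) ⇌ 3 Ba²⁺(aq) + 2 PO₄³⁻(aq)
Let s be the solubility of Ba₃(PO₄)₂ here. The common ion gives [PO₄³⁻] ≈ 1.00×10⁻² mol/L, and [Ba²⁺] = 3s.
Ksp = [Ba²⁺]^3[PO₄³⁻]^2 = (3s)^3(1.00×10⁻²)^2
(3s)^3 = 5.33×10⁻³⁰ / (1.00×10⁻²)^2 = 5.33×10⁻²⁶
s = 1.25×10⁻⁹ mol/L

1.25×10⁻⁹ M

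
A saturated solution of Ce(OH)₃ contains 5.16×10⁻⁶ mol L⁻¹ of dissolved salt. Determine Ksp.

Ksp = 1.91×10⁻²⁰

Ce(OH)₃(s) ⇌ Ce³⁺(aq) + 3 OH⁻(aq)
With molar solubility s: [Ce³⁺] = s, [OH⁻] = 3s.
Ksp = [Ce³⁺][OH⁻]^3 = s · (3s)^3 = 27s^4
Ksp = 27 × (5.16×10⁻⁶)^4 = 1.91×10⁻²⁰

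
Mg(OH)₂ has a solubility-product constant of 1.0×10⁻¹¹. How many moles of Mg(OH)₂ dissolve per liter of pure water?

1.4×10⁻⁴ M

Mg(OH)₂(s) ⇌ Mg²⁺(aq) + 2 OH⁻(aq)
If s mol/L of Mg(OH)₂ dissolves, [Mg²⁺] = s and [OH⁻] = 2s.
Ksp = [Mg²⁺][OH⁻]^2 = s · (2s)^2 = 4s^3
4s^3 = 1.0×10⁻¹¹  ⇒  s^3 = 2.5×10⁻¹²
Taking the 3rd root, s = 1.4×10⁻⁴ mol L⁻¹.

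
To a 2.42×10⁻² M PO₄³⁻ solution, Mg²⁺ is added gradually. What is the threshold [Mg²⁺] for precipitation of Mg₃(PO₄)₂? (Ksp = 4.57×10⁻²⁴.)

1.98×10⁻⁷ M

A salt starts to precipitate once the ion product Q reaches its Ksp.
Mg₃(PO₄)₂(s) ⇌ 3 Mg²⁺(aq) + 2 PO₄³⁻(aq)
Ksp = [Mg²⁺]^3[PO₄³⁻]^2 = [Mg²⁺]^3(2.42×10⁻²)^2
[Mg²⁺]^3 = 4.57×10⁻²⁴ / (2.42×10⁻²)^2 = 7.80×10⁻²¹
[Mg²⁺] = 1.98×10⁻⁷ M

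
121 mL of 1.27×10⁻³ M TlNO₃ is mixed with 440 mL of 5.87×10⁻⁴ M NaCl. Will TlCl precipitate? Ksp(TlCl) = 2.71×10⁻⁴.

No

The combined volume is 561 mL.
[Tl⁺] = (1.27×10⁻³)(121)/561 = 2.74×10⁻⁴ M
[Cl⁻] = (5.87×10⁻⁴)(440)/561 = 4.60×10⁻⁴ M
Q = [Tl⁺][Cl⁻] = 1.26×10⁻⁷
Q < Ksp (1.26×10⁻⁷ vs 2.71×10⁻⁴); the solution remains unsaturated and no precipitate forms.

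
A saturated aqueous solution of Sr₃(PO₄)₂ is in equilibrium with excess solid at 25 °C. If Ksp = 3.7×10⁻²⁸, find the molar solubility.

1.3×10⁻⁶ M

Sr₃(PO₄)₂(s) ⇌ 3 Sr²⁺(aq) + 2 PO₄³⁻(aq)
For each mole of Sr₃(PO₄)₂ that dissolves per liter, [Sr²⁺] = 3s and [PO₄³⁻] = 2s; let s denote this solubility.
Ksp = [Sr²⁺]^3[PO₄³⁻]^2 = (3s)^3 · (2s)^2 = 108s^5
108s^5 = 3.7×10⁻²⁸  ⇒  s^5 = 3.4×10⁻³⁰
s = 1.3×10⁻⁶ mol/L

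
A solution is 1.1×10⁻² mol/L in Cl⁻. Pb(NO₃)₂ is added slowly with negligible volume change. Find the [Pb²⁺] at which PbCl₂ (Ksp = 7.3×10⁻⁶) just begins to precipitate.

Precipitation of each salt begins when its ion product equals Ksp.
PbCl₂(s) ⇌ Pb²⁺(aq) + 2 Cl⁻(aq)
Ksp = [Pb²⁺][Cl⁻]^2 = [Pb²⁺](1.1×10⁻²)^2
[Pb²⁺] = 7.3×10⁻⁶ / (1.1×10⁻²)^2 = 6.0×10⁻²
[Pb²⁺] = 6.0×10⁻² mol/L

6.0×10⁻² M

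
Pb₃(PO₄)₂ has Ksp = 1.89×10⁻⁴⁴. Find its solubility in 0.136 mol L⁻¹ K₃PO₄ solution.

3.36×10⁻¹⁵ M

Pb₃(PO₄)₂(s) ⇌ 3 Pb²⁺(aq) + 2 PO₄³⁻(aq)
The solution already contains PO₄³⁻ at 0.136 mol L⁻¹. Let s be the molar solubility of Pb₃(PO₄)₂.
[PO₄³⁻] ≈ 0.136 mol L⁻¹ (common ion dominates); [Pb²⁺] = 3s.
Ksp = [Pb²⁺]^3[PO₄³⁻]^2 = (3s)^3(0.136)^2
(3s)^3 = 1.89×10⁻⁴⁴ / (0.136)^2 = 1.02×10⁻⁴²
s = 3.36×10⁻¹⁵ mol L⁻¹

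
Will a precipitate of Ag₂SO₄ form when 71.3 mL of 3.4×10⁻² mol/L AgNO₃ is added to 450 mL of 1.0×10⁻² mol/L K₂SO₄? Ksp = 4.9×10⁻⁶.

No

The combined volume is 521.3 mL.
[Ag⁺] = (3.4×10⁻²)(71.3)/521.3 = 4.7×10⁻³ mol/L
[SO₄²⁻] = (1.0×10⁻²)(450)/521.3 = 8.6×10⁻³ mol/L
Q = [Ag⁺]^2[SO₄²⁻] = 1.9×10⁻⁷
Q = 1.9×10⁻⁷ < Ksp = 4.9×10⁻⁶, so the solution is unsaturated and no precipitate forms.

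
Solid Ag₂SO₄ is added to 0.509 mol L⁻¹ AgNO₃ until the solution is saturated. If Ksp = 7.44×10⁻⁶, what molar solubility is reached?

Ag₂SO₄(s) ⇌ 2 Ag⁺(aq) + SO₄²⁻(aq)
Let s be the solubility of Ag₂SO₄ here. The common ion gives [Ag⁺] ≈ 0.509 mol L⁻¹, and [SO₄²⁻] = s.
Ksp = [Ag⁺]^2[SO₄²⁻] = (0.509)^2s
s = 7.44×10⁻⁶ / (0.509)^2 = 2.87×10⁻⁵
s = 2.87×10⁻⁵ mol L⁻¹

2.87×10⁻⁵ M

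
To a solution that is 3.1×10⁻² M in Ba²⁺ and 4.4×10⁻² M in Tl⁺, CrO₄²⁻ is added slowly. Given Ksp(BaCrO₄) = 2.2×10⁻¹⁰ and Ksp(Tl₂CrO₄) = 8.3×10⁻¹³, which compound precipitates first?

Tl₂CrO₄

Each salt precipitates once Q = Ksp for that salt.
For BaCrO₄: [CrO₄²⁻] = (Ksp/[Ba²⁺]) = 7.1×10⁻⁹ M
For Tl₂CrO₄: [CrO₄²⁻] = (Ksp/[Tl⁺]^2) = 4.3×10⁻¹⁰ M
The smaller threshold [CrO₄²⁻] is reached first, so Tl₂CrO₄ precipitates first.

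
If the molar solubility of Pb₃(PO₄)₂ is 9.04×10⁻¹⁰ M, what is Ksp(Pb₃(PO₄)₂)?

Ksp = 6.52×10⁻⁴⁴

Pb₃(PO₄)₂(s) ⇌ 3 Pb²⁺(aq) + 2 PO₄³⁻(aq)
For each mole of Pb₃(PO₄)₂ that dissolves per liter, [Pb²⁺] = 3s and [PO₄³⁻] = 2s; let s denote this solubility.
Ksp = [Pb²⁺]^3[PO₄³⁻]^2 = (3s)^3 · (2s)^2 = 108s^5
Ksp = 108 × (9.04×10⁻¹⁰)^5 = 6.52×10⁻⁴⁴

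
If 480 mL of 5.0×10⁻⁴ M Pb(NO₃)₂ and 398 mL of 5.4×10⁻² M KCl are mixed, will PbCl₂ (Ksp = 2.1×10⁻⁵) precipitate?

No

Total volume after mixing = 480 + 398 = 878 mL.
[Pb²⁺] = (5.0×10⁻⁴)(480)/878 = 2.7×10⁻⁴ M
[Cl⁻] = (5.4×10⁻²)(398)/878 = 2.4×10⁻² M
Q = [Pb²⁺][Cl⁻]^2 = 1.6×10⁻⁷
Since Q (1.6×10⁻⁷) is less than Ksp (2.1×10⁻⁵), no PbCl₂ precipitates.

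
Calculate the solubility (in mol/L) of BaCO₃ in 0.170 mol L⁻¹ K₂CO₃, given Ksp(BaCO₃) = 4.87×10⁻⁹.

2.86×10⁻⁸ M

BaCO₃(s) ⇌ Ba²⁺(aq) + CO₃²⁻(aq)
The solution already contains CO₃²⁻ at 0.170 mol L⁻¹. Let s be the molar solubility of BaCO₃.
[CO₃²⁻] ≈ 0.170 mol L⁻¹ (common ion dominates); [Ba²⁺] = s.
Ksp = [Ba²⁺][CO₃²⁻] = s(0.170)
s = 4.87×10⁻⁹ / (0.170) = 2.86×10⁻⁸
s = 2.86×10⁻⁸ mol L⁻¹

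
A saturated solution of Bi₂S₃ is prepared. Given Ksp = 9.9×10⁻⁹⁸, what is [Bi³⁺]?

Bi₂S₃(s) ⇌ 2 Bi³⁺(aq) + 3 S²⁻(aq)
Let s be the molar solubility. Then [Bi³⁺] = 2s and [S²⁻] = 3s.
Ksp = [Bi³⁺]^2[S²⁻]^3 = (2s)^2 · (3s)^3 = 108s^5 = 9.9×10⁻⁹⁸
s = 1.6×10⁻²⁰ M
[Bi³⁺] = 2s = 3.1×10⁻²⁰ M

3.1×10⁻²⁰ M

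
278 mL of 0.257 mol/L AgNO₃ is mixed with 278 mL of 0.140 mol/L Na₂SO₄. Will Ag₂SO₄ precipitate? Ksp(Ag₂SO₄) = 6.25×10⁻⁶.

Total volume after mixing = 278 + 278 = 556 mL.
[Ag⁺] = (0.257)(278)/556 = 0.129 mol/L
[SO₄²⁻] = (0.140)(278)/556 = 7.00×10⁻² mol/L
Q = [Ag⁺]^2[SO₄²⁻] = 1.16×10⁻³
Since Q (1.16×10⁻³) exceeds Ksp (6.25×10⁻⁶), Ag₂SO₄ will precipitate.

Yes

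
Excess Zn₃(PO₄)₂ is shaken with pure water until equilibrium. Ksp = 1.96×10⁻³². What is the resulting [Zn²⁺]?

5.36×10⁻⁷ M

Zn₃(PO₄)₂(s) ⇌ 3 Zn²⁺(aq) + 2 PO₄³⁻(aq)
For each mole of Zn₃(PO₄)₂ that dissolves per liter, [Zn²⁺] = 3s and [PO₄³⁻] = 2s; let s denote this solubility.
Ksp = [Zn²⁺]^3[PO₄³⁻]^2 = (3s)^3 · (2s)^2 = 108s^5 = 1.96×10⁻³²
s = 1.79×10⁻⁷ mol L⁻¹
[Zn²⁺] = 3s = 5.36×10⁻⁷ mol L⁻¹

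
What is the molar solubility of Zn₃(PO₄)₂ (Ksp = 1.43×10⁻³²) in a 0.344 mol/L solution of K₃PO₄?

Zn₃(PO₄)₂(s) ⇌ 3 Zn²⁺(aq) + 2 PO₄³⁻(aq)
The solution already contains PO₄³⁻ at 0.344 mol/L. Let s be the molar solubility of Zn₃(PO₄)₂.
[PO₄³⁻] ≈ 0.344 mol/L (common ion dominates); [Zn²⁺] = 3s.
Ksp = [Zn²⁺]^3[PO₄³⁻]^2 = (3s)^3(0.344)^2
(3s)^3 = 1.43×10⁻³² / (0.344)^2 = 1.21×10⁻³¹
s = 1.65×10⁻¹¹ mol/L

1.65×10⁻¹¹ M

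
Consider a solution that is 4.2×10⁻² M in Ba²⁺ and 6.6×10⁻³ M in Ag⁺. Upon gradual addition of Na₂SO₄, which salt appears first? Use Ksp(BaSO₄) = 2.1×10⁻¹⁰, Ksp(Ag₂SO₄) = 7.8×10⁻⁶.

BaSO₄

Precipitation begins when Q = Ksp.
For BaSO₄: [SO₄²⁻] = (Ksp/[Ba²⁺]) = 5.0×10⁻⁹ M
For Ag₂SO₄: [SO₄²⁻] = (Ksp/[Ag⁺]^2) = 0.18 M
The smaller threshold [SO₄²⁻] is reached first, so BaSO₄ precipitates first.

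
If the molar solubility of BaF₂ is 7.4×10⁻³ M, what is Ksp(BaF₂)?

BaF₂(s) ⇌ Ba²⁺(aq) + 2 F⁻(aq)
If s mol/L of BaF₂ dissolves, [Ba²⁺] = s and [F⁻] = 2s.
Ksp = [Ba²⁺][F⁻]^2 = s · (2s)^2 = 4s^3
Ksp = 4 × (7.4×10⁻³)^3 = 1.6×10⁻⁶

Ksp = 1.6×10⁻⁶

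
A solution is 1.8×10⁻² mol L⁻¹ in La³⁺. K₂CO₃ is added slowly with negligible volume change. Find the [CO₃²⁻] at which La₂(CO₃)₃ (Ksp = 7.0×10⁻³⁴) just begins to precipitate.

A salt starts to precipitate once the ion product Q reaches its Ksp.
La₂(CO₃)₃(s) ⇌ 2 La³⁺(aq) + 3 CO₃²⁻(aq)
Ksp = [La³⁺]^2[CO₃²⁻]^3 = [CO₃²⁻]^3(1.8×10⁻²)^2
[CO₃²⁻]^3 = 7.0×10⁻³⁴ / (1.8×10⁻²)^2 = 2.2×10⁻³⁰
[CO₃²⁻] = 1.3×10⁻¹⁰ mol L⁻¹

1.3×10⁻¹⁰ M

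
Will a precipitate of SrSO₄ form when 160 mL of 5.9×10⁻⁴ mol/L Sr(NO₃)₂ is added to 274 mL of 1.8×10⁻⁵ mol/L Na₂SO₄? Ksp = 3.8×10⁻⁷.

The combined volume is 434 mL.
[Sr²⁺] = (5.9×10⁻⁴)(160)/434 = 2.2×10⁻⁴ mol/L
[SO₄²⁻] = (1.8×10⁻⁵)(274)/434 = 1.1×10⁻⁵ mol/L
Q = [Sr²⁺][SO₄²⁻] = 2.5×10⁻⁹
Q = 2.5×10⁻⁹ < Ksp = 3.8×10⁻⁷, so the solution is unsaturated and no precipitate forms.

No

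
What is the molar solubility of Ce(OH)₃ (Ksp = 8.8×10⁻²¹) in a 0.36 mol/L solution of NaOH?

1.9×10⁻¹⁹ M

Ce(OH)₃(s) ⇌ Ce³⁺(aq) + 3 OH⁻(aq)
OH⁻ is already present at 0.36 mol/L. If s mol/L of Ce(OH)₃ dissolves, [Ce³⁺] = s while [OH⁻] ≈ 0.36 mol/L.
Ksp = [Ce³⁺][OH⁻]^3 = s(0.36)^3
s = 8.8×10⁻²¹ / (0.36)^3 = 1.9×10⁻¹⁹
s = 1.9×10⁻¹⁹ mol/L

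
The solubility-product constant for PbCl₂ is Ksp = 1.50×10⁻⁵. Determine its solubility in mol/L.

PbCl₂(s) ⇌ Pb²⁺(aq) + 2 Cl⁻(aq)
If s mol/L of PbCl₂ dissolves, [Pb²⁺] = s and [Cl⁻] = 2s.
Ksp = [Pb²⁺][Cl⁻]^2 = s · (2s)^2 = 4s^3
4s^3 = 1.50×10⁻⁵  ⇒  s^3 = 3.75×10⁻⁶
Taking the 3rd root, s = 1.55×10⁻² mol/L.

1.55×10⁻² M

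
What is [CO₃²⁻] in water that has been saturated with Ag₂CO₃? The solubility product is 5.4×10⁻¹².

1.1×10⁻⁴ M

Ag₂CO₃(s) ⇌ 2 Ag⁺(aq) + CO₃²⁻(aq)
Call the molar solubility s, so that [Ag⁺] = 2s and [CO₃²⁻] = s.
Ksp = [Ag⁺]^2[CO₃²⁻] = (2s)^2 · s = 4s^3 = 5.4×10⁻¹²
s = 1.1×10⁻⁴ mol L⁻¹
[CO₃²⁻] = s = 1.1×10⁻⁴ mol L⁻¹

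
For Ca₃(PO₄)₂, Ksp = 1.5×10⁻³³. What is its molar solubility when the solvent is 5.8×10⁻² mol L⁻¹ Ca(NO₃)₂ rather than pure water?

Ca₃(PO₄)₂(s) ⇌ 3 Ca²⁺(aq) + 2 PO₄³⁻(aq)
Ca²⁺ is already present at 5.8×10⁻² mol L⁻¹. If s mol/L of Ca₃(PO₄)₂ dissolves, [PO₄³⁻] = 2s while [Ca²⁺] ≈ 5.8×10⁻² mol L⁻¹.
Ksp = [Ca²⁺]^3[PO₄³⁻]^2 = (5.8×10⁻²)^3(2s)^2
(2s)^2 = 1.5×10⁻³³ / (5.8×10⁻²)^3 = 7.7×10⁻³⁰
s = 1.4×10⁻¹⁵ mol L⁻¹

1.4×10⁻¹⁵ M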